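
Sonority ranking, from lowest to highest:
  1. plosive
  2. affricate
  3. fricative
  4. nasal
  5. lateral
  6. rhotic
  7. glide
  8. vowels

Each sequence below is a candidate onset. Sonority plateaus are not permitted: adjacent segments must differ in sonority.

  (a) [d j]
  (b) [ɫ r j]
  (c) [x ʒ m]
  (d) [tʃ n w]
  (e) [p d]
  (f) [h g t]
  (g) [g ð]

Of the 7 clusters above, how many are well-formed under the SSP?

(a) sonority 1-7: well-formed.
(b) sonority 5-6-7: well-formed.
(c) sonority 3-3-4: ill-formed.
(d) sonority 2-4-7: well-formed.
(e) sonority 1-1: ill-formed.
(f) sonority 3-1-1: ill-formed.
(g) sonority 1-3: well-formed.

4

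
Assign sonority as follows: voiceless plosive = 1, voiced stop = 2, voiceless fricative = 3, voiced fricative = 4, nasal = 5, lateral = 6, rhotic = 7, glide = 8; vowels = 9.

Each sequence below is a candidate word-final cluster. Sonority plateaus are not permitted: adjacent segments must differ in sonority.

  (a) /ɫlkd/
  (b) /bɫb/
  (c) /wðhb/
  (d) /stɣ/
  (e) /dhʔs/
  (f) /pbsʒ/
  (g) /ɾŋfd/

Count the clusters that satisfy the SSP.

(a) /ɫlkd/: profile 6-6-1-2 — violates.
(b) /bɫb/: profile 2-6-2 — violates.
(c) /wðhb/: profile 8-4-3-2 — obeys.
(d) /stɣ/: profile 3-1-4 — violates.
(e) /dhʔs/: profile 2-3-1-3 — violates.
(f) /pbsʒ/: profile 1-2-3-4 — violates.
(g) /ɾŋfd/: profile 7-5-3-2 — obeys.

2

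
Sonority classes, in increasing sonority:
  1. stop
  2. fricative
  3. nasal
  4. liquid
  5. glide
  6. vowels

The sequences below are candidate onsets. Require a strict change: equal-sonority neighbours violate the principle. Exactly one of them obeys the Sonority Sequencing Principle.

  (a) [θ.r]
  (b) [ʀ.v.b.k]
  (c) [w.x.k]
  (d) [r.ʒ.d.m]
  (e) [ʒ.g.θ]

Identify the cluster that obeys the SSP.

a

(a) 2-4 → obeys
(b) 4-2-1-1 → violates
(c) 5-2-1 → violates
(d) 4-2-1-3 → violates
(e) 2-1-2 → violates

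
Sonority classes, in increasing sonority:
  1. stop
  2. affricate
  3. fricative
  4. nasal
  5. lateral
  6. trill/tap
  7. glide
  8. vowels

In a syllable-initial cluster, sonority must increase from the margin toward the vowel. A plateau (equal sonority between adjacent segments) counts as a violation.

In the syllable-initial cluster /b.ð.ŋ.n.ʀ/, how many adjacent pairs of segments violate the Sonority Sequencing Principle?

1

/b/ is a stop (sonority 1).
/ð/ is a fricative (sonority 3).
/ŋ/ is a nasal (sonority 4).
/n/ is a nasal (sonority 4).
/ʀ/ is a trill/tap (sonority 6).
/b/→/ð/: 1→3 (rises) — ok.
/ð/→/ŋ/: 3→4 (rises) — ok.
/ŋ/→/n/: 4→4 (plateau) — violation.
/n/→/ʀ/: 4→6 (rises) — ok.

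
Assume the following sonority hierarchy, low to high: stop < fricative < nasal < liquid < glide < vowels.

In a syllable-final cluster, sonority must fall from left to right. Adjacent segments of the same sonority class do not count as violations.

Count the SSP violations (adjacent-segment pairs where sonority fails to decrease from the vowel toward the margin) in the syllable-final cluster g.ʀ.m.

1

/g/: stop = 1.
/ʀ/: liquid = 4.
/m/: nasal = 3.
/g/→/ʀ/: 1→4 (does not fall) — violation.
/ʀ/→/m/: 4→3 (falls) — ok.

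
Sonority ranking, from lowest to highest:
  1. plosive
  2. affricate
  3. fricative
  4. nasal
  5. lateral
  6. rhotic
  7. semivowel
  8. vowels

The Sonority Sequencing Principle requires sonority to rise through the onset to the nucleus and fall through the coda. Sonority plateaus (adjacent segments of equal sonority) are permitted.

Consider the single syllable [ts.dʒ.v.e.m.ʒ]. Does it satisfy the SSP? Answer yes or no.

Onset: /ts/ is an affricate (sonority 2), /dʒ/ is an affricate (sonority 2), /v/ is a fricative (sonority 3); then the nucleus /e/ (sonority 8).
Onset profile 2-2-3-8 — rises to the nucleus.
Coda: /m/ is a nasal (sonority 4), /ʒ/ is a fricative (sonority 3).
Coda profile 8-4-3 — falls from the nucleus.

yes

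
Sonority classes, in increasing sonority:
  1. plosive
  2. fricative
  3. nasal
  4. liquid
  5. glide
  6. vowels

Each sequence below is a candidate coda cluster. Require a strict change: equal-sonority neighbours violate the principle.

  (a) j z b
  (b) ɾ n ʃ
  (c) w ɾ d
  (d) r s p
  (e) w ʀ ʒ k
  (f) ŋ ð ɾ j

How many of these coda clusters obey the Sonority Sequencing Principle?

5

(a) sonority 5-2-1: well-formed.
(b) sonority 4-3-2: well-formed.
(c) sonority 5-4-1: well-formed.
(d) sonority 4-2-1: well-formed.
(e) sonority 5-4-2-1: well-formed.
(f) sonority 3-2-4-5: ill-formed.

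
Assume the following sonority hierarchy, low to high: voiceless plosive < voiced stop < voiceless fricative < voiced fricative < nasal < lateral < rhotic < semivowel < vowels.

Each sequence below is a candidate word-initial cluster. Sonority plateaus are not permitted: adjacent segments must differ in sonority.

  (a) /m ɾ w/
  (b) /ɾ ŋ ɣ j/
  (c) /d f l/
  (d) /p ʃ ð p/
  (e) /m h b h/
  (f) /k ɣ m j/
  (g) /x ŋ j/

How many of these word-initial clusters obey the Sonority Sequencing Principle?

4

(a) /m ɾ w/: profile 5-7-8 — obeys.
(b) /ɾ ŋ ɣ j/: profile 7-5-4-8 — violates.
(c) /d f l/: profile 2-3-6 — obeys.
(d) /p ʃ ð p/: profile 1-3-4-1 — violates.
(e) /m h b h/: profile 5-3-2-3 — violates.
(f) /k ɣ m j/: profile 1-4-5-8 — obeys.
(g) /x ŋ j/: profile 3-5-8 — obeys.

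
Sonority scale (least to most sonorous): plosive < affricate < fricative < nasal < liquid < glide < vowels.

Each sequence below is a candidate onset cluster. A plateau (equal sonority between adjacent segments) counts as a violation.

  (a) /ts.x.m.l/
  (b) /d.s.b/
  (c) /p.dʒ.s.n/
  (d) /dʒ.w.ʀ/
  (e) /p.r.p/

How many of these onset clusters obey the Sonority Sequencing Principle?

(a) 2-3-4-5 → obeys
(b) 1-3-1 → violates
(c) 1-2-3-4 → obeys
(d) 2-6-5 → violates
(e) 1-5-1 → violates

2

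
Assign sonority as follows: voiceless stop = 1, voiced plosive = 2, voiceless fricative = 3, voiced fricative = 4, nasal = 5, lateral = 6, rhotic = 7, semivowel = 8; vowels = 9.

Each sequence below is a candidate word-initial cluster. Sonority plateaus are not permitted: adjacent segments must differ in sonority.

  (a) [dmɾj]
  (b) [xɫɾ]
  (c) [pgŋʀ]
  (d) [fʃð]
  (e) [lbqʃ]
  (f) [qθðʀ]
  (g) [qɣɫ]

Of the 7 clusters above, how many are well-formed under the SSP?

(a) 2-5-7-8 → obeys
(b) 3-6-7 → obeys
(c) 1-2-5-7 → obeys
(d) 3-3-4 → violates
(e) 6-2-1-3 → violates
(f) 1-3-4-7 → obeys
(g) 1-4-6 → obeys

5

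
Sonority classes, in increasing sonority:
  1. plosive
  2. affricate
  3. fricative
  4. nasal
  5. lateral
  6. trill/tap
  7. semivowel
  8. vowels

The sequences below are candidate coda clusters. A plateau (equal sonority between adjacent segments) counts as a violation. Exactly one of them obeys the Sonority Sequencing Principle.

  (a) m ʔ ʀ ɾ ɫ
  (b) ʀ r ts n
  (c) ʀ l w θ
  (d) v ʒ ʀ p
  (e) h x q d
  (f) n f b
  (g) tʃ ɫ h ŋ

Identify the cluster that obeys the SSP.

(a) m ʔ ʀ ɾ ɫ: profile 4-1-6-6-5 — violates.
(b) ʀ r ts n: profile 6-6-2-4 — violates.
(c) ʀ l w θ: profile 6-5-7-3 — violates.
(d) v ʒ ʀ p: profile 3-3-6-1 — violates.
(e) h x q d: profile 3-3-1-1 — violates.
(f) n f b: profile 4-3-1 — obeys.
(g) tʃ ɫ h ŋ: profile 2-5-3-4 — violates.

f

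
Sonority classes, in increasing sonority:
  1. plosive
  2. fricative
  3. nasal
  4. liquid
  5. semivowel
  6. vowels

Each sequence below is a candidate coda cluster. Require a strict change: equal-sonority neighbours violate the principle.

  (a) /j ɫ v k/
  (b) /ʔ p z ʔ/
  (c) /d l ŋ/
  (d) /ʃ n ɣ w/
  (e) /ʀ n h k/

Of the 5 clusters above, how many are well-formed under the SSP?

2

(a) sonority 5-4-2-1: well-formed.
(b) sonority 1-1-2-1: ill-formed.
(c) sonority 1-4-3: ill-formed.
(d) sonority 2-3-2-5: ill-formed.
(e) sonority 4-3-2-1: well-formed.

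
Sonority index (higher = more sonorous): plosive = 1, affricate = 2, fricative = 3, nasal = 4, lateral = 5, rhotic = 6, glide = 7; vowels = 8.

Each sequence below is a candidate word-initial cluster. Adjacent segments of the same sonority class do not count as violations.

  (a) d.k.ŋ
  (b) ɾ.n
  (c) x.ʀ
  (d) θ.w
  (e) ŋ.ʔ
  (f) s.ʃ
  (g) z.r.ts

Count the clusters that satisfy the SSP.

(a) d.k.ŋ: profile 1-1-4 — obeys.
(b) ɾ.n: profile 6-4 — violates.
(c) x.ʀ: profile 3-6 — obeys.
(d) θ.w: profile 3-7 — obeys.
(e) ŋ.ʔ: profile 4-1 — violates.
(f) s.ʃ: profile 3-3 — obeys.
(g) z.r.ts: profile 3-6-2 — violates.

4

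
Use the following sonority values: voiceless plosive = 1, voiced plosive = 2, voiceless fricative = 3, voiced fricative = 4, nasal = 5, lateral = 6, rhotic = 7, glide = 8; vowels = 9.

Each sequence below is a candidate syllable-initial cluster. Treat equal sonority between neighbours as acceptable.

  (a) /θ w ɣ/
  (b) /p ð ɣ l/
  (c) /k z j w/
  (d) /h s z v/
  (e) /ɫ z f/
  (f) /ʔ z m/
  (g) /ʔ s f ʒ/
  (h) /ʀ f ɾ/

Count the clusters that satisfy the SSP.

(a) 3-8-4 → violates
(b) 1-4-4-6 → obeys
(c) 1-4-8-8 → obeys
(d) 3-3-4-4 → obeys
(e) 6-4-3 → violates
(f) 1-4-5 → obeys
(g) 1-3-3-4 → obeys
(h) 7-3-7 → violates

5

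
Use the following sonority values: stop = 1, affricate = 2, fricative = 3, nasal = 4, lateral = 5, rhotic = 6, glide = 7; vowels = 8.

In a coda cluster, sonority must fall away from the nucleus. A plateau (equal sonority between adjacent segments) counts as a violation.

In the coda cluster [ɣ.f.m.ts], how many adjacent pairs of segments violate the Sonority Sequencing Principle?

2

/ɣ/ is a fricative (sonority 3).
/f/ is a fricative (sonority 3).
/m/ is a nasal (sonority 4).
/ts/ is an affricate (sonority 2).
/ɣ/→/f/: 3→3 (plateau) — violation.
/f/→/m/: 3→4 (does not fall) — violation.
/m/→/ts/: 4→2 (falls) — ok.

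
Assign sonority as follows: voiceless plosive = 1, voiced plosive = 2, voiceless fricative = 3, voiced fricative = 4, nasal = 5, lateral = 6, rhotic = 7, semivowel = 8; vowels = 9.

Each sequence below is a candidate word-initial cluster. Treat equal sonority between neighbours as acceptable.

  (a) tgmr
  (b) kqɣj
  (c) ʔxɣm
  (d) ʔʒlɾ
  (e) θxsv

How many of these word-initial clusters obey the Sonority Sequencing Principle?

5

(a) 1-2-5-7 → obeys
(b) 1-1-4-8 → obeys
(c) 1-3-4-5 → obeys
(d) 1-4-6-7 → obeys
(e) 3-3-3-4 → obeys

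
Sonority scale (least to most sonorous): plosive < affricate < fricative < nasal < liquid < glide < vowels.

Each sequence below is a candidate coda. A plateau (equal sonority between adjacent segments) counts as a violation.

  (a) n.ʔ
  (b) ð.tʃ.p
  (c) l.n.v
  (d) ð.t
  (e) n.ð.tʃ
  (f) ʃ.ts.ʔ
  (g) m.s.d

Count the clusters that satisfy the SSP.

(a) sonority 4-1: well-formed.
(b) sonority 3-2-1: well-formed.
(c) sonority 5-4-3: well-formed.
(d) sonority 3-1: well-formed.
(e) sonority 4-3-2: well-formed.
(f) sonority 3-2-1: well-formed.
(g) sonority 4-3-1: well-formed.

7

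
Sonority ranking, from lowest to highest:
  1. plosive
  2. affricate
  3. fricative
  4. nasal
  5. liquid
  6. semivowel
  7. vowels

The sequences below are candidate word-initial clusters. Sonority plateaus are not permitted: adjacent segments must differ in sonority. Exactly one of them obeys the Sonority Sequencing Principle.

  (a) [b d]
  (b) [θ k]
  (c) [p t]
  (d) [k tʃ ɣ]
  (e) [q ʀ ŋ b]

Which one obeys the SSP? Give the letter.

d

(a) 1-1 → violates
(b) 3-1 → violates
(c) 1-1 → violates
(d) 1-2-3 → obeys
(e) 1-5-4-1 → violates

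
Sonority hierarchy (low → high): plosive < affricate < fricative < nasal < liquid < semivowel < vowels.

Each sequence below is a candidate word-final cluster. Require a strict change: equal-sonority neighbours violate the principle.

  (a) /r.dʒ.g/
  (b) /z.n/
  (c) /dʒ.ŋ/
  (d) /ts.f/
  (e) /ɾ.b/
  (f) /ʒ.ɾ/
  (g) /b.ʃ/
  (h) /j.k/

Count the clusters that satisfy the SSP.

(a) /r.dʒ.g/: profile 5-2-1 — obeys.
(b) /z.n/: profile 3-4 — violates.
(c) /dʒ.ŋ/: profile 2-4 — violates.
(d) /ts.f/: profile 2-3 — violates.
(e) /ɾ.b/: profile 5-1 — obeys.
(f) /ʒ.ɾ/: profile 3-5 — violates.
(g) /b.ʃ/: profile 1-3 — violates.
(h) /j.k/: profile 6-1 — obeys.

3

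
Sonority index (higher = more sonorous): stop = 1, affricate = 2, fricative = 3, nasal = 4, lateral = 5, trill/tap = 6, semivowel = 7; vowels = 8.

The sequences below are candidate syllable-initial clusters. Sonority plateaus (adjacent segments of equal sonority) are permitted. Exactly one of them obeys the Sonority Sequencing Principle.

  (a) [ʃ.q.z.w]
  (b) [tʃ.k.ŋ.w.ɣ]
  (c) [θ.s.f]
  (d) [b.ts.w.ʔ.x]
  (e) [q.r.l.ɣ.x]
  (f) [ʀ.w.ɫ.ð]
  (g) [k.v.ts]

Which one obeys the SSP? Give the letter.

(a) sonority 3-1-3-7: ill-formed.
(b) sonority 2-1-4-7-3: ill-formed.
(c) sonority 3-3-3: well-formed.
(d) sonority 1-2-7-1-3: ill-formed.
(e) sonority 1-6-5-3-3: ill-formed.
(f) sonority 6-7-5-3: ill-formed.
(g) sonority 1-3-2: ill-formed.

c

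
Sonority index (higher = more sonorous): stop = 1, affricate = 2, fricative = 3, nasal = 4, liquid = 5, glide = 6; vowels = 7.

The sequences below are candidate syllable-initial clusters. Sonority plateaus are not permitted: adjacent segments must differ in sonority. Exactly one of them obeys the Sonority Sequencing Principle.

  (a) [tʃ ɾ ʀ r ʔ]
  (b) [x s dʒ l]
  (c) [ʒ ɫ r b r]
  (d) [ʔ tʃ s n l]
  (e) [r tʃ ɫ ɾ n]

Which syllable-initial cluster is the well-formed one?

d

(a) 2-5-5-5-1 → violates
(b) 3-3-2-5 → violates
(c) 3-5-5-1-5 → violates
(d) 1-2-3-4-5 → obeys
(e) 5-2-5-5-4 → violates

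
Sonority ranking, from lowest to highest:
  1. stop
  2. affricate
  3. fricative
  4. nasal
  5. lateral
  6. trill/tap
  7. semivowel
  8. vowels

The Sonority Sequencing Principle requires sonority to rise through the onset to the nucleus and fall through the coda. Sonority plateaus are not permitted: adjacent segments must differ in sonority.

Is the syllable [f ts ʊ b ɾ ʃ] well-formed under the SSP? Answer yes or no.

Onset: /f/ is a fricative (sonority 3), /ts/ is an affricate (sonority 2); then the nucleus /ʊ/ (sonority 8).
Onset profile 3-2-8 — does not strictly rise throughout.
Coda: /b/ is a stop (sonority 1), /ɾ/ is a trill/tap (sonority 6), /ʃ/ is a fricative (sonority 3).
Coda profile 8-1-6-3 — does not strictly fall throughout.

no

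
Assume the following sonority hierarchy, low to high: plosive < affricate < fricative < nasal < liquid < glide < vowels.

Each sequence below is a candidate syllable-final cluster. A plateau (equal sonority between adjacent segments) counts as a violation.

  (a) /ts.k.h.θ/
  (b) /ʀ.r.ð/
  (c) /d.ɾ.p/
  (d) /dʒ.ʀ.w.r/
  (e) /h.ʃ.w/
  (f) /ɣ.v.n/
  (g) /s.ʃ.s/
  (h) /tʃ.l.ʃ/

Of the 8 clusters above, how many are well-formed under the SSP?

(a) /ts.k.h.θ/: profile 2-1-3-3 — violates.
(b) /ʀ.r.ð/: profile 5-5-3 — violates.
(c) /d.ɾ.p/: profile 1-5-1 — violates.
(d) /dʒ.ʀ.w.r/: profile 2-5-6-5 — violates.
(e) /h.ʃ.w/: profile 3-3-6 — violates.
(f) /ɣ.v.n/: profile 3-3-4 — violates.
(g) /s.ʃ.s/: profile 3-3-3 — violates.
(h) /tʃ.l.ʃ/: profile 2-5-3 — violates.

0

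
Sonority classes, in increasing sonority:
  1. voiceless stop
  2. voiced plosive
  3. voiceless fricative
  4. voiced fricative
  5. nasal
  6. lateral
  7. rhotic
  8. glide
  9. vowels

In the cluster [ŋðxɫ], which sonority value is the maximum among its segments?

/ŋ/ — nasal, sonority 5.
/ð/ — voiced fricative, sonority 4.
/x/ — voiceless fricative, sonority 3.
/ɫ/ — lateral, sonority 6.
The maximum is 6.

6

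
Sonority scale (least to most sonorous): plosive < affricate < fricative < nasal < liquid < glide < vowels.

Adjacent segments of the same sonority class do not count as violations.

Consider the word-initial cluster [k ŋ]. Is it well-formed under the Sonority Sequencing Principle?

yes

/k/: plosive = 1.
/ŋ/: nasal = 4.
The profile 1-4 strictly rises, so the word-initial cluster satisfies the SSP.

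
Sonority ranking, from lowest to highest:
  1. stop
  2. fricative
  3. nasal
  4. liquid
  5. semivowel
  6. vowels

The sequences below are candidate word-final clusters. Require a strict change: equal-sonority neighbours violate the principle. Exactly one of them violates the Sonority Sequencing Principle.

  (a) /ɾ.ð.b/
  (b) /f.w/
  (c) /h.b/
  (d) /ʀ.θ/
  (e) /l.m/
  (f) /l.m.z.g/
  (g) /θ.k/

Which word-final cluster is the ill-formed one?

b

(a) /ɾ.ð.b/: profile 4-2-1 — obeys.
(b) /f.w/: profile 2-5 — violates.
(c) /h.b/: profile 2-1 — obeys.
(d) /ʀ.θ/: profile 4-2 — obeys.
(e) /l.m/: profile 4-3 — obeys.
(f) /l.m.z.g/: profile 4-3-2-1 — obeys.
(g) /θ.k/: profile 2-1 — obeys.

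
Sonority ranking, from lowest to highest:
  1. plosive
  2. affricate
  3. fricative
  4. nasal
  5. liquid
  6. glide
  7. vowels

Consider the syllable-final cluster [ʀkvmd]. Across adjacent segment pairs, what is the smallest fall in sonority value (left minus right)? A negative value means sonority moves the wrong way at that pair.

/ʀ/ — liquid, sonority 5.
/k/ — plosive, sonority 1.
/v/ — fricative, sonority 3.
/m/ — nasal, sonority 4.
/d/ — plosive, sonority 1.
/ʀ/→/k/: change +4.
/k/→/v/: change -2.
/v/→/m/: change -1.
/m/→/d/: change +3.
Minimum = -2.

-2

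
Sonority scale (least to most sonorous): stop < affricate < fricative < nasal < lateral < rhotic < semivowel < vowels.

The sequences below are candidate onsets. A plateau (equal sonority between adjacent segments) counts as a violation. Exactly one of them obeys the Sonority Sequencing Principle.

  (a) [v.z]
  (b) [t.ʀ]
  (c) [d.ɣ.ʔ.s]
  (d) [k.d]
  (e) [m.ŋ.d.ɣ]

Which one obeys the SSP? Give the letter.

b

(a) sonority 3-3: ill-formed.
(b) sonority 1-6: well-formed.
(c) sonority 1-3-1-3: ill-formed.
(d) sonority 1-1: ill-formed.
(e) sonority 4-4-1-3: ill-formed.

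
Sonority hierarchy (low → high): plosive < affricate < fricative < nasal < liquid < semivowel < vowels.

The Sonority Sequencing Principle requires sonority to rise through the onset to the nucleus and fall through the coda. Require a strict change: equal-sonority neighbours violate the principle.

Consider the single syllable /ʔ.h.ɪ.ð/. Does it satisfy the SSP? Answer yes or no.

Onset: /ʔ/ is a plosive (sonority 1), /h/ is a fricative (sonority 3); then the nucleus /ɪ/ (sonority 7).
Onset profile 1-3-7 — rises to the nucleus.
Coda: /ð/ is a fricative (sonority 3).
Coda profile 7-3 — falls from the nucleus.

yes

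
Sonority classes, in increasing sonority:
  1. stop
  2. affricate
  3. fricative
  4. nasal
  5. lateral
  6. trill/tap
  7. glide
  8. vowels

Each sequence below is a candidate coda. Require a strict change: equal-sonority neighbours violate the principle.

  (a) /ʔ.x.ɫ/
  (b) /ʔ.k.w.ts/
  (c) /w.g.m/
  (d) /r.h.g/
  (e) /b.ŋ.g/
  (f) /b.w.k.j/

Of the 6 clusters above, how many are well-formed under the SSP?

(a) 1-3-5 → violates
(b) 1-1-7-2 → violates
(c) 7-1-4 → violates
(d) 6-3-1 → obeys
(e) 1-4-1 → violates
(f) 1-7-1-7 → violates

1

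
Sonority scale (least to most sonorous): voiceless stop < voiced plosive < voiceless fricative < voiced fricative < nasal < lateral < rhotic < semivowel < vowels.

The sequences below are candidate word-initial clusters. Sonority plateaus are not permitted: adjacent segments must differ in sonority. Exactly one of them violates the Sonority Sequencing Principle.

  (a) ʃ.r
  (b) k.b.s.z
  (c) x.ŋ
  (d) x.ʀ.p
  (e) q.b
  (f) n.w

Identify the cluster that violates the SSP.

d

(a) 3-7 → obeys
(b) 1-2-3-4 → obeys
(c) 3-5 → obeys
(d) 3-7-1 → violates
(e) 1-2 → obeys
(f) 5-8 → obeys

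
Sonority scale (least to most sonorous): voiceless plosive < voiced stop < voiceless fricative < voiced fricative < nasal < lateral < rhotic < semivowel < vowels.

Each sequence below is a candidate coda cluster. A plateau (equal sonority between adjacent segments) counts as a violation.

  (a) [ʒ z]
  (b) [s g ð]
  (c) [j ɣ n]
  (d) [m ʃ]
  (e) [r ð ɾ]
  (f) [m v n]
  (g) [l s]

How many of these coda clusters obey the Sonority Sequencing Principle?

2

(a) [ʒ z]: profile 4-4 — violates.
(b) [s g ð]: profile 3-2-4 — violates.
(c) [j ɣ n]: profile 8-4-5 — violates.
(d) [m ʃ]: profile 5-3 — obeys.
(e) [r ð ɾ]: profile 7-4-7 — violates.
(f) [m v n]: profile 5-4-5 — violates.
(g) [l s]: profile 6-3 — obeys.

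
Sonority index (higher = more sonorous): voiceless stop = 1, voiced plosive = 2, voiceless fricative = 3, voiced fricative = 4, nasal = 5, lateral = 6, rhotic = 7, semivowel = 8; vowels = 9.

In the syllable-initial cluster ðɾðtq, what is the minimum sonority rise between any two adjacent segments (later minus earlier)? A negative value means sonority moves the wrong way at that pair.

/ð/ is a voiced fricative (sonority 4).
/ɾ/ is a rhotic (sonority 7).
/ð/ is a voiced fricative (sonority 4).
/t/ is a voiceless stop (sonority 1).
/q/ is a voiceless stop (sonority 1).
/ð/→/ɾ/: change +3.
/ɾ/→/ð/: change -3.
/ð/→/t/: change -3.
/t/→/q/: change +0.
Minimum = -3.

-3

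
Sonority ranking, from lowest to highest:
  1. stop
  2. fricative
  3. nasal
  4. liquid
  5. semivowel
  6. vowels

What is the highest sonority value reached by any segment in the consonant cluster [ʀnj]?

/ʀ/: liquid = 4.
/n/: nasal = 3.
/j/: semivowel = 5.
The maximum is 5.

5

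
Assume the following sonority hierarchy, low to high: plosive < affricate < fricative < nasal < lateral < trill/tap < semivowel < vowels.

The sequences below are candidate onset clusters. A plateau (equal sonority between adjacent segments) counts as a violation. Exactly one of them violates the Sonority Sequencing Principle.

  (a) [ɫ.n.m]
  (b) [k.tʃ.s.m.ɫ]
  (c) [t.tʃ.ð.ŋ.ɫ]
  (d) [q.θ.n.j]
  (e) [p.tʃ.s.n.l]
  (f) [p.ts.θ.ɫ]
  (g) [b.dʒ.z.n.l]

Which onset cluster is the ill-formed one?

(a) sonority 5-4-4: ill-formed.
(b) sonority 1-2-3-4-5: well-formed.
(c) sonority 1-2-3-4-5: well-formed.
(d) sonority 1-3-4-7: well-formed.
(e) sonority 1-2-3-4-5: well-formed.
(f) sonority 1-2-3-5: well-formed.
(g) sonority 1-2-3-4-5: well-formed.

a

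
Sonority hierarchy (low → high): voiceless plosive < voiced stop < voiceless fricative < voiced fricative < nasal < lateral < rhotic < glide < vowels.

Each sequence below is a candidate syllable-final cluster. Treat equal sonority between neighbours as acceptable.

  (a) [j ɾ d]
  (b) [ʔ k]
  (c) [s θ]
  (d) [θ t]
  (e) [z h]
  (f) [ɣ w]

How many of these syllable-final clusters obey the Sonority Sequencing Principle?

5

(a) sonority 8-7-2: well-formed.
(b) sonority 1-1: well-formed.
(c) sonority 3-3: well-formed.
(d) sonority 3-1: well-formed.
(e) sonority 4-3: well-formed.
(f) sonority 4-8: ill-formed.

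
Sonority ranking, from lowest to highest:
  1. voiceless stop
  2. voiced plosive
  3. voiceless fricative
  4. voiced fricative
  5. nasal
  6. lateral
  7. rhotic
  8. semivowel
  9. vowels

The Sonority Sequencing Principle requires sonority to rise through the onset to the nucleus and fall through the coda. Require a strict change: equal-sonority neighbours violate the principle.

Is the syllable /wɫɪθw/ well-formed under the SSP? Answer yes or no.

Onset: /w/ is a semivowel (sonority 8), /ɫ/ is a lateral (sonority 6); then the nucleus /ɪ/ (sonority 9).
Onset profile 8-6-9 — does not strictly rise throughout.
Coda: /θ/ is a voiceless fricative (sonority 3), /w/ is a semivowel (sonority 8).
Coda profile 9-3-8 — does not strictly fall throughout.

no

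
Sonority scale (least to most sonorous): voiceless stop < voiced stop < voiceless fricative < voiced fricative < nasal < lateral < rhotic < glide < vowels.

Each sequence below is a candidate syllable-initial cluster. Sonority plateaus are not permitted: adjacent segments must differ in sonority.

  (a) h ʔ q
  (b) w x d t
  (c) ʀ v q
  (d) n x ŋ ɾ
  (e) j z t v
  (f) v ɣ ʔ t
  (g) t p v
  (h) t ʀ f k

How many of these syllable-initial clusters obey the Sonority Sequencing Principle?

0

(a) h ʔ q: profile 3-1-1 — violates.
(b) w x d t: profile 8-3-2-1 — violates.
(c) ʀ v q: profile 7-4-1 — violates.
(d) n x ŋ ɾ: profile 5-3-5-7 — violates.
(e) j z t v: profile 8-4-1-4 — violates.
(f) v ɣ ʔ t: profile 4-4-1-1 — violates.
(g) t p v: profile 1-1-4 — violates.
(h) t ʀ f k: profile 1-7-3-1 — violates.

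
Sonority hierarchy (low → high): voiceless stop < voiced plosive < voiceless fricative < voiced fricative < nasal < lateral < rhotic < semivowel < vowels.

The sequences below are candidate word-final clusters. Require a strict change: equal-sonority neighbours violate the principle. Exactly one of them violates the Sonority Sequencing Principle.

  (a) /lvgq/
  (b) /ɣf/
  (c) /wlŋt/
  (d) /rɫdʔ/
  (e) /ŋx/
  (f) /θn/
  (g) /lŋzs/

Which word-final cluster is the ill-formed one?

f

(a) /lvgq/: profile 6-4-2-1 — obeys.
(b) /ɣf/: profile 4-3 — obeys.
(c) /wlŋt/: profile 8-6-5-1 — obeys.
(d) /rɫdʔ/: profile 7-6-2-1 — obeys.
(e) /ŋx/: profile 5-3 — obeys.
(f) /θn/: profile 3-5 — violates.
(g) /lŋzs/: profile 6-5-4-3 — obeys.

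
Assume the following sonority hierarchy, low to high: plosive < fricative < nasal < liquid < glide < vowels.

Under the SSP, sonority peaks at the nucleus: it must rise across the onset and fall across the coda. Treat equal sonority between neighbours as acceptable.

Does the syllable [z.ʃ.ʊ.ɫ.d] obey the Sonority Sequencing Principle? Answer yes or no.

yes

Onset: /z/ is a fricative (sonority 2), /ʃ/ is a fricative (sonority 2); then the nucleus /ʊ/ (sonority 6).
Onset profile 2-2-6 — rises to the nucleus.
Coda: /ɫ/ is a liquid (sonority 4), /d/ is a plosive (sonority 1).
Coda profile 6-4-1 — falls from the nucleus.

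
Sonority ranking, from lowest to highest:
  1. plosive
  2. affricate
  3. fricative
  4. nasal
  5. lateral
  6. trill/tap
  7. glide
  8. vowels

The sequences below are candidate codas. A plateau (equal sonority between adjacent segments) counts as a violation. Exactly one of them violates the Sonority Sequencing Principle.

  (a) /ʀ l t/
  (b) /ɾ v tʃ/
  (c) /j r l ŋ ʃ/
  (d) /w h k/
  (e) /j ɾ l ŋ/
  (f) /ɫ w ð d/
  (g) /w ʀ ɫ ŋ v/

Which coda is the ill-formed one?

f

(a) sonority 6-5-1: well-formed.
(b) sonority 6-3-2: well-formed.
(c) sonority 7-6-5-4-3: well-formed.
(d) sonority 7-3-1: well-formed.
(e) sonority 7-6-5-4: well-formed.
(f) sonority 5-7-3-1: ill-formed.
(g) sonority 7-6-5-4-3: well-formed.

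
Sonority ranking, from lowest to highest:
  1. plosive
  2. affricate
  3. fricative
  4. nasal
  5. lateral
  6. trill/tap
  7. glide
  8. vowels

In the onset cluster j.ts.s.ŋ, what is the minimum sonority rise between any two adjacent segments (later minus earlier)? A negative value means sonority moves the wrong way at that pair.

-5

/j/ is a glide (sonority 7).
/ts/ is an affricate (sonority 2).
/s/ is a fricative (sonority 3).
/ŋ/ is a nasal (sonority 4).
/j/→/ts/: change -5.
/ts/→/s/: change +1.
/s/→/ŋ/: change +1.
Minimum = -5.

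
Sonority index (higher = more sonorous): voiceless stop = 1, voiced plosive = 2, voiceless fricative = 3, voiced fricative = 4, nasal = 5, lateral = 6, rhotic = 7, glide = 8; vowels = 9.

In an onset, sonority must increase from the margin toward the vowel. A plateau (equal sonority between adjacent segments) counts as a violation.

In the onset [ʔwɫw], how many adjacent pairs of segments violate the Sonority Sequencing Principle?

1

/ʔ/: voiceless stop = 1.
/w/: glide = 8.
/ɫ/: lateral = 6.
/w/: glide = 8.
/ʔ/→/w/: 1→8 (rises) — ok.
/w/→/ɫ/: 8→6 (does not rise) — violation.
/ɫ/→/w/: 6→8 (rises) — ok.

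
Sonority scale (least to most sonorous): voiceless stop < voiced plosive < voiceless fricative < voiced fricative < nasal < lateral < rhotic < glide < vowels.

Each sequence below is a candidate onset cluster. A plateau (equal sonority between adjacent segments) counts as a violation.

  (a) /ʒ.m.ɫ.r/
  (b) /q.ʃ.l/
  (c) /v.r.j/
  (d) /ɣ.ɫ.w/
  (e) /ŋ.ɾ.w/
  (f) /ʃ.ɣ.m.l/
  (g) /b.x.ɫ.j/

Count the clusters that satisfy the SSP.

(a) sonority 4-5-6-7: well-formed.
(b) sonority 1-3-6: well-formed.
(c) sonority 4-7-8: well-formed.
(d) sonority 4-6-8: well-formed.
(e) sonority 5-7-8: well-formed.
(f) sonority 3-4-5-6: well-formed.
(g) sonority 2-3-6-8: well-formed.

7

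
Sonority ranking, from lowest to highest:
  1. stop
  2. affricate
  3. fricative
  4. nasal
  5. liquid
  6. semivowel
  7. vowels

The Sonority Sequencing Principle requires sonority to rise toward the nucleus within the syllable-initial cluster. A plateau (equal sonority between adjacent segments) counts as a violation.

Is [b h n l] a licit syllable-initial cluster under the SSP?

yes

/b/ is a stop (sonority 1).
/h/ is a fricative (sonority 3).
/n/ is a nasal (sonority 4).
/l/ is a liquid (sonority 5).
The profile 1-3-4-5 strictly rises, so the syllable-initial cluster satisfies the SSP.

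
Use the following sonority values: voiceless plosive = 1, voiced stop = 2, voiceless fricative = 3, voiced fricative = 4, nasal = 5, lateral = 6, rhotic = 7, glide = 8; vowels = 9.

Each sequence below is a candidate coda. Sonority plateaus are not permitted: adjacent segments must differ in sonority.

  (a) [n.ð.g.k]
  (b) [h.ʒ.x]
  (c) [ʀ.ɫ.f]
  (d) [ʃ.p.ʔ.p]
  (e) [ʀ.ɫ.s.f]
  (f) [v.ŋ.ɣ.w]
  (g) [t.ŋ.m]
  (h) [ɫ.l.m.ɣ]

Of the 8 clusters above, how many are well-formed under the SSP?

(a) [n.ð.g.k]: profile 5-4-2-1 — obeys.
(b) [h.ʒ.x]: profile 3-4-3 — violates.
(c) [ʀ.ɫ.f]: profile 7-6-3 — obeys.
(d) [ʃ.p.ʔ.p]: profile 3-1-1-1 — violates.
(e) [ʀ.ɫ.s.f]: profile 7-6-3-3 — violates.
(f) [v.ŋ.ɣ.w]: profile 4-5-4-8 — violates.
(g) [t.ŋ.m]: profile 1-5-5 — violates.
(h) [ɫ.l.m.ɣ]: profile 6-6-5-4 — violates.

2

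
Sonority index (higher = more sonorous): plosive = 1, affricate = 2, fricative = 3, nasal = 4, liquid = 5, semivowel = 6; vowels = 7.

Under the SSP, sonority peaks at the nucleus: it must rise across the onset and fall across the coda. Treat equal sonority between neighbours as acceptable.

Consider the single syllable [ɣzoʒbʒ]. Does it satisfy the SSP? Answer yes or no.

no

Onset: /ɣ/ is a fricative (sonority 3), /z/ is a fricative (sonority 3); then the nucleus /o/ (sonority 7).
Onset profile 3-3-7 — rises to the nucleus.
Coda: /ʒ/ is a fricative (sonority 3), /b/ is a plosive (sonority 1), /ʒ/ is a fricative (sonority 3).
Coda profile 7-3-1-3 — does not fall throughout.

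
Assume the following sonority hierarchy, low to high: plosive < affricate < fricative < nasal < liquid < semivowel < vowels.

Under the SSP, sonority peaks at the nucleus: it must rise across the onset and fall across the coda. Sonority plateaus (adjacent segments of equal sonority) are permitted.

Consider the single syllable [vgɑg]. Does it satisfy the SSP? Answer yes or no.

Onset: /v/ is a fricative (sonority 3), /g/ is a plosive (sonority 1); then the nucleus /ɑ/ (sonority 7).
Onset profile 3-1-7 — does not rise throughout.
Coda: /g/ is a plosive (sonority 1).
Coda profile 7-1 — falls from the nucleus.

no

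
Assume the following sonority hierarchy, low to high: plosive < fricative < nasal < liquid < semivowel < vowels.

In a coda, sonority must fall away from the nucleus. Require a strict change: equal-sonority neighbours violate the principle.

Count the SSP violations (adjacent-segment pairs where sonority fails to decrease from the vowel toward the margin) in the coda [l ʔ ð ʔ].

1

/l/ — liquid, sonority 4.
/ʔ/ — plosive, sonority 1.
/ð/ — fricative, sonority 2.
/ʔ/ — plosive, sonority 1.
/l/→/ʔ/: 4→1 (falls) — ok.
/ʔ/→/ð/: 1→2 (does not fall) — violation.
/ð/→/ʔ/: 2→1 (falls) — ok.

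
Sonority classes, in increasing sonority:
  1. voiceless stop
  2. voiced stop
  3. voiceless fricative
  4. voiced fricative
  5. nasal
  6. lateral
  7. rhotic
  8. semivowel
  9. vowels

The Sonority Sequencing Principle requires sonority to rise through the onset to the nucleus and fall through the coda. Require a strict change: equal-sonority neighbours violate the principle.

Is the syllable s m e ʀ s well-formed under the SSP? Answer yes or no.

Onset: /s/ is a voiceless fricative (sonority 3), /m/ is a nasal (sonority 5); then the nucleus /e/ (sonority 9).
Onset profile 3-5-9 — rises to the nucleus.
Coda: /ʀ/ is a rhotic (sonority 7), /s/ is a voiceless fricative (sonority 3).
Coda profile 9-7-3 — falls from the nucleus.

yes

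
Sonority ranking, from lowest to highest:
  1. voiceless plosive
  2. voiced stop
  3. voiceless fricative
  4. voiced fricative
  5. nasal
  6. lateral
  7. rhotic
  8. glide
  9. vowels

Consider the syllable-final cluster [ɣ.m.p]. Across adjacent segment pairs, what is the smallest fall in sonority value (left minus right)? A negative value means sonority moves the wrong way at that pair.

-1

/ɣ/ — voiced fricative, sonority 4.
/m/ — nasal, sonority 5.
/p/ — voiceless plosive, sonority 1.
/ɣ/→/m/: change -1.
/m/→/p/: change +4.
Minimum = -1.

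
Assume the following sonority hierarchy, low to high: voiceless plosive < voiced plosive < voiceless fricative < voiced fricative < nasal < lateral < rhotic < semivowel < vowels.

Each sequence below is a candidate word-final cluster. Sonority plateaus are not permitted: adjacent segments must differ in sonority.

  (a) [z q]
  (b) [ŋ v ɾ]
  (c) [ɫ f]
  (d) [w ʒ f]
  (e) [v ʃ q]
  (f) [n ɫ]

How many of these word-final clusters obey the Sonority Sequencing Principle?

(a) sonority 4-1: well-formed.
(b) sonority 5-4-7: ill-formed.
(c) sonority 6-3: well-formed.
(d) sonority 8-4-3: well-formed.
(e) sonority 4-3-1: well-formed.
(f) sonority 5-6: ill-formed.

4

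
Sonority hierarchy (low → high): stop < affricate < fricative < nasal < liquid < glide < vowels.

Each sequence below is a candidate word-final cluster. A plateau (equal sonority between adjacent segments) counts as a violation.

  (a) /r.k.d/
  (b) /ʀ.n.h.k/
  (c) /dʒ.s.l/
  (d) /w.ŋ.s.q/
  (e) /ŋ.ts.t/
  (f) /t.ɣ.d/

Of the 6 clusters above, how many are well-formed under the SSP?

3

(a) 5-1-1 → violates
(b) 5-4-3-1 → obeys
(c) 2-3-5 → violates
(d) 6-4-3-1 → obeys
(e) 4-2-1 → obeys
(f) 1-3-1 → violates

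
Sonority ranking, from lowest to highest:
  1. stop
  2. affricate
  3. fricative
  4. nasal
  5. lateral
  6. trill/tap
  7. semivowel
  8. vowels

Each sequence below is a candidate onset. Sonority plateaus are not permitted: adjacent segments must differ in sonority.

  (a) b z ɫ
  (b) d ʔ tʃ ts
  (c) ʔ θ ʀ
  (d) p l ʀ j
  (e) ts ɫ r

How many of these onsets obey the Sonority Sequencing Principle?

4

(a) b z ɫ: profile 1-3-5 — obeys.
(b) d ʔ tʃ ts: profile 1-1-2-2 — violates.
(c) ʔ θ ʀ: profile 1-3-6 — obeys.
(d) p l ʀ j: profile 1-5-6-7 — obeys.
(e) ts ɫ r: profile 2-5-6 — obeys.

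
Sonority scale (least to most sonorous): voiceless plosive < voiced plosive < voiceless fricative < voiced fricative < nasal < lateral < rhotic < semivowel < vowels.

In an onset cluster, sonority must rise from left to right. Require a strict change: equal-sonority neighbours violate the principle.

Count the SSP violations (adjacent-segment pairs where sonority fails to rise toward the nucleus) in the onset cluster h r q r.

1

/h/: voiceless fricative = 3.
/r/: rhotic = 7.
/q/: voiceless plosive = 1.
/r/: rhotic = 7.
/h/→/r/: 3→7 (rises) — ok.
/r/→/q/: 7→1 (does not rise) — violation.
/q/→/r/: 1→7 (rises) — ok.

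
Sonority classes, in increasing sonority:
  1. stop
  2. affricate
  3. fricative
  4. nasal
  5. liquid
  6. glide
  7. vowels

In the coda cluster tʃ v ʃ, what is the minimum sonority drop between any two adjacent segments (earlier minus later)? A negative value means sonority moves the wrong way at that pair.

/tʃ/: affricate = 2.
/v/: fricative = 3.
/ʃ/: fricative = 3.
/tʃ/→/v/: change -1.
/v/→/ʃ/: change +0.
Minimum = -1.

-1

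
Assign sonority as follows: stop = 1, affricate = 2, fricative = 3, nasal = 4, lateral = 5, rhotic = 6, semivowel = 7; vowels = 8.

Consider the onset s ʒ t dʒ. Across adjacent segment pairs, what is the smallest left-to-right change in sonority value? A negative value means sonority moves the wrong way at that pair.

-2

/s/ is a fricative (sonority 3).
/ʒ/ is a fricative (sonority 3).
/t/ is a stop (sonority 1).
/dʒ/ is an affricate (sonority 2).
/s/→/ʒ/: change +0.
/ʒ/→/t/: change -2.
/t/→/dʒ/: change +1.
Minimum = -2.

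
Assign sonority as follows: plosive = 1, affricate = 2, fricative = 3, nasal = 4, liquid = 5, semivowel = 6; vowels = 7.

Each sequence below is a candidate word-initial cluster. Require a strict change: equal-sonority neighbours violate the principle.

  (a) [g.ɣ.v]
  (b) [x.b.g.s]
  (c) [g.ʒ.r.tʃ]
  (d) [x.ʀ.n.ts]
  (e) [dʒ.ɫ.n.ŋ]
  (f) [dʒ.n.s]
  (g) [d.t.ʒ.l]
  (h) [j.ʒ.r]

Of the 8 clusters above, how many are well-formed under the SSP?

(a) [g.ɣ.v]: profile 1-3-3 — violates.
(b) [x.b.g.s]: profile 3-1-1-3 — violates.
(c) [g.ʒ.r.tʃ]: profile 1-3-5-2 — violates.
(d) [x.ʀ.n.ts]: profile 3-5-4-2 — violates.
(e) [dʒ.ɫ.n.ŋ]: profile 2-5-4-4 — violates.
(f) [dʒ.n.s]: profile 2-4-3 — violates.
(g) [d.t.ʒ.l]: profile 1-1-3-5 — violates.
(h) [j.ʒ.r]: profile 6-3-5 — violates.

0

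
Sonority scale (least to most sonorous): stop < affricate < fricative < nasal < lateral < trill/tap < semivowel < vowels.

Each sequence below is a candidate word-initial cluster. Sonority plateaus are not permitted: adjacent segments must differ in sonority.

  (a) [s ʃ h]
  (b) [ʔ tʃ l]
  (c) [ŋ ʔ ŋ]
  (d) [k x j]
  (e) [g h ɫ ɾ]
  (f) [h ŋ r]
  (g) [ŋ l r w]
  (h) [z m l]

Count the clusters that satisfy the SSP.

(a) sonority 3-3-3: ill-formed.
(b) sonority 1-2-5: well-formed.
(c) sonority 4-1-4: ill-formed.
(d) sonority 1-3-7: well-formed.
(e) sonority 1-3-5-6: well-formed.
(f) sonority 3-4-6: well-formed.
(g) sonority 4-5-6-7: well-formed.
(h) sonority 3-4-5: well-formed.

6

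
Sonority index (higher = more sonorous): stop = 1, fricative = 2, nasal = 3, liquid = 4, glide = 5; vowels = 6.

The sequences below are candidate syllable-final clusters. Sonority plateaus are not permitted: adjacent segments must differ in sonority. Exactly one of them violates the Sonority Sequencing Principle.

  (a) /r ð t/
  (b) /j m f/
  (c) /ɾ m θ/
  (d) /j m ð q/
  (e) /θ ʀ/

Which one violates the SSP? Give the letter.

(a) 4-2-1 → obeys
(b) 5-3-2 → obeys
(c) 4-3-2 → obeys
(d) 5-3-2-1 → obeys
(e) 2-4 → violates

e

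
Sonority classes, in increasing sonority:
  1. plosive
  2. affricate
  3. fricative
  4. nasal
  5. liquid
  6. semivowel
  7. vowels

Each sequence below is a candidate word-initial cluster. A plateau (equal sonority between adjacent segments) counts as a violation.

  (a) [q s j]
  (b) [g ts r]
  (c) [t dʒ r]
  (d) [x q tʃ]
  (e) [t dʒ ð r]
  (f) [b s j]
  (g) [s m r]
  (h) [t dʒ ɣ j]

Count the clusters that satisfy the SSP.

7

(a) [q s j]: profile 1-3-6 — obeys.
(b) [g ts r]: profile 1-2-5 — obeys.
(c) [t dʒ r]: profile 1-2-5 — obeys.
(d) [x q tʃ]: profile 3-1-2 — violates.
(e) [t dʒ ð r]: profile 1-2-3-5 — obeys.
(f) [b s j]: profile 1-3-6 — obeys.
(g) [s m r]: profile 3-4-5 — obeys.
(h) [t dʒ ɣ j]: profile 1-2-3-6 — obeys.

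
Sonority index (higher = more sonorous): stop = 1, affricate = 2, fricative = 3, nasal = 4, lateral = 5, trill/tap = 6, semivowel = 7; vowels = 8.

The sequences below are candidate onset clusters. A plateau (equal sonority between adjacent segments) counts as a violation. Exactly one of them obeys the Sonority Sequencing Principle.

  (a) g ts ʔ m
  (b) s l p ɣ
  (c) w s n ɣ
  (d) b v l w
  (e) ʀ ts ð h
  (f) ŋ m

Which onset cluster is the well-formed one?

(a) sonority 1-2-1-4: ill-formed.
(b) sonority 3-5-1-3: ill-formed.
(c) sonority 7-3-4-3: ill-formed.
(d) sonority 1-3-5-7: well-formed.
(e) sonority 6-2-3-3: ill-formed.
(f) sonority 4-4: ill-formed.

d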